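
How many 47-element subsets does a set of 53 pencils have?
C(53,47) = 53!/(47!×6!) = 22957480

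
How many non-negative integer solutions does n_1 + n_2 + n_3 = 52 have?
C(52+3-1, 3-1) = C(54, 2) = 1431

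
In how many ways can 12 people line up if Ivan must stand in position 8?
Fix one position: (12-1)! = 39916800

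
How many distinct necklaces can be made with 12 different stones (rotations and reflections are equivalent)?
(12-1)!/2 = 39916800/2 = 19958400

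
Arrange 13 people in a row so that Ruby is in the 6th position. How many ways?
Fix one position: (13-1)! = 479001600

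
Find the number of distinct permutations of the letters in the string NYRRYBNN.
8! / (1! × 2! × 2! × 3!) = 1680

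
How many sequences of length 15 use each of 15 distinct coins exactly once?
15! = 1307674368000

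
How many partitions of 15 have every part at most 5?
Let r_j(i) = number of partitions of i into parts ≤ j, for i = 0..15. r_1(i) = 1 for all i; r_j(i) = r_{j-1}(i) + r_j(i-j). Rows j = 2..5: ≤2: 1 1 2 2 3 3 4 4 5 5 6 6 7 7 8 8; ≤3: 1 1 2 3 4 5 7 8 10 12 14 16 19 21 24 27; ≤4: 1 1 2 3 5 6 9 11 15 18 23 27 34 39 47 54; ≤5: 1 1 2 3 5 7 10 13 18 23 30 37 47 57 70 84. r_5(15) = 84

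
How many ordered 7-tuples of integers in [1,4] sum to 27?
Coefficient of x^27 in (x + x² + ... + x^4)^7. By inclusion-exclusion on dice exceeding 4: Σ_j (-1)^j C(7,j)·C(27-1-4j, 6) = C(7,0)·C(26,6) - C(7,1)·C(22,6) + C(7,2)·C(18,6) - C(7,3)·C(14,6) + C(7,4)·C(10,6) - C(7,5)·C(6,6) = 1·230230 - 7·74613 + 21·18564 - 35·3003 + 35·210 - 21·1 = 7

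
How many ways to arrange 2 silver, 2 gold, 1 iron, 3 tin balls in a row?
8! / (2! × 2! × 1! × 3!) = 1680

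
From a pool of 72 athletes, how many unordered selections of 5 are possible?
C(72,5) = 72!/(5!×67!) = 13991544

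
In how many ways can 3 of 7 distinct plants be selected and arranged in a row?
P(7,3) = 7!/(7-3)! = 210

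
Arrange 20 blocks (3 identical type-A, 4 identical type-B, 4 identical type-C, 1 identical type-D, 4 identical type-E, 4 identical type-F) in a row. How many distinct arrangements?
20! / (3! × 4! × 4! × 1! × 4! × 4!) = 1222160940000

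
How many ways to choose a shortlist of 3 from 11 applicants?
C(11,3) = 11!/(3!×8!) = 165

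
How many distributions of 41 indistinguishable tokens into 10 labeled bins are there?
C(41+10-1, 10-1) = C(50, 9) = 2505433700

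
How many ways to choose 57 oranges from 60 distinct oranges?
C(60,57) = 60!/(57!×3!) = 34220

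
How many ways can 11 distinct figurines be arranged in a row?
11! = 39916800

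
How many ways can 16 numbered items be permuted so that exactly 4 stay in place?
Choose the 4 fixed points C(16,4) = 1820, derange the rest: !12 = Σ_{j=0}^{12} (-1)^j·12!/j! = 479001600 - 479001600 + 239500800 - 79833600 + 19958400 - 3991680 + 665280 - 95040 + 11880 - 1320 + 132 - 12 + 1 = 176214841. Product = 1820 × 176214841 = 320711010620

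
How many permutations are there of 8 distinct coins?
8! = 40320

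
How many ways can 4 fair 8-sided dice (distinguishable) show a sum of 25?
Coefficient of x^25 in (x + x² + ... + x^8)^4. By inclusion-exclusion on dice exceeding 8: Σ_j (-1)^j C(4,j)·C(25-1-8j, 3) = C(4,0)·C(24,3) - C(4,1)·C(16,3) + C(4,2)·C(8,3) = 1·2024 - 4·560 + 6·56 = 120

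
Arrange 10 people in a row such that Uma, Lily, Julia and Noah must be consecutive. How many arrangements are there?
Treat the 4 as one block: (10-4+1)! × 4! = 5040 × 24 = 120960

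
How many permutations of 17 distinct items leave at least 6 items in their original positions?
Exactly j fixed points: C(17,j)·!(17-j); sum over j ≥ 6 (derangement numbers via !m = (m-1)·(!(m-1) + !(m-2)): !0..!11 = 1, 0, 1, 2, 9, 44, 265, 1854, 14833, 133496, 1334961, 14684570). Σ_{j=6}^{17} C(17,j)·!(17-j) = C(17,6)·!11 + C(17,7)·!10 + C(17,8)·!9 + C(17,9)·!8 + C(17,10)·!7 + C(17,11)·!6 + C(17,12)·!5 + C(17,13)·!4 + C(17,14)·!3 + C(17,15)·!2 + C(17,16)·!1 + C(17,17)·!0 = 12376·14684570 + 19448·1334961 + 24310·133496 + 24310·14833 + 19448·1854 + 12376·265 + 6188·44 + 2380·9 + 680·2 + 136·1 + 17·0 + 1·1 = 211344069259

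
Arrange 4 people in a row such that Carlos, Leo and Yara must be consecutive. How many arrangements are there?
Treat the 3 as one block: (4-3+1)! × 3! = 2 × 6 = 12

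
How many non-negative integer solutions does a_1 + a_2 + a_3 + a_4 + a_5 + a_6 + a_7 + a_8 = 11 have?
C(11+8-1, 8-1) = C(18, 7) = 31824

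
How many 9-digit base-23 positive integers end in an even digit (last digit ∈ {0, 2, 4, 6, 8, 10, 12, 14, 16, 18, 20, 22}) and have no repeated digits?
Last∈{0,2,4,6,8,10,12,14,16,18,20,22}. Last=0: 12893126400. Last nonzero: 11×21×P(21,7) = 135377827200. Total = 148270953600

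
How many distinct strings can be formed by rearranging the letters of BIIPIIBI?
8! / (5! × 2! × 1!) = 168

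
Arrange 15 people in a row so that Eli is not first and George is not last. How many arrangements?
By inclusion-exclusion: 15! - 2×(15-1)! + (15-2)! = 1307674368000 - 174356582400 + 6227020800 = 1139544806400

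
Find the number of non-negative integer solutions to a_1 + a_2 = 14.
C(14+2-1, 2-1) = C(15, 1) = 15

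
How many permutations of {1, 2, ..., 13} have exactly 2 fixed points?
Choose the 2 fixed points C(13,2) = 78, derange the rest: !11 = Σ_{j=0}^{11} (-1)^j·11!/j! = 39916800 - 39916800 + 19958400 - 6652800 + 1663200 - 332640 + 55440 - 7920 + 990 - 110 + 11 - 1 = 14684570. Product = 78 × 14684570 = 1145396460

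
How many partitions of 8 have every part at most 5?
Let r_j(i) = number of partitions of i into parts ≤ j, for i = 0..8. r_1(i) = 1 for all i; r_j(i) = r_{j-1}(i) + r_j(i-j). Rows j = 2..5: ≤2: 1 1 2 2 3 3 4 4 5; ≤3: 1 1 2 3 4 5 7 8 10; ≤4: 1 1 2 3 5 6 9 11 15; ≤5: 1 1 2 3 5 7 10 13 18. r_5(8) = 18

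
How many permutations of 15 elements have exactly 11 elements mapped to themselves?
Choose the 11 fixed points C(15,11) = 1365, derange the rest: !4 = Σ_{j=0}^{4} (-1)^j·4!/j! = 24 - 24 + 12 - 4 + 1 = 9. Product = 1365 × 9 = 12285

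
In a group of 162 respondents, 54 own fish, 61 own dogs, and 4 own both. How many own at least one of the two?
|A∪B| = |A| + |B| - |A∩B| = 54 + 61 - 4 = 111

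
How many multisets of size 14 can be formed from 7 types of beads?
C(14+7-1, 7-1) = C(20, 6) = 38760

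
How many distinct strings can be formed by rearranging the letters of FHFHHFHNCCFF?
12! / (1! × 4! × 2! × 5!) = 83160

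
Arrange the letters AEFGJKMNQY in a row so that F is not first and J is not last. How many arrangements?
By inclusion-exclusion: 10! - 2×(10-1)! + (10-2)! = 3628800 - 725760 + 40320 = 2943360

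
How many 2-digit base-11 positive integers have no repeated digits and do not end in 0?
Last digit: 10 nonzero choices. First digit: 9 (nonzero, ≠last). Middle 0: P(9,0) = 1. Total = 90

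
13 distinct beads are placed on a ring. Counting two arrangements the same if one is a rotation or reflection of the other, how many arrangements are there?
(13-1)!/2 = 479001600/2 = 239500800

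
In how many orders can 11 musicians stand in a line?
11! = 39916800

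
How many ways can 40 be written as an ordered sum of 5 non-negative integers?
C(40+5-1, 5-1) = C(44, 4) = 135751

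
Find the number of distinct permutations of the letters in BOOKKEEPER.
10! / (1! × 2! × 2! × 3! × 1! × 1!) = 151200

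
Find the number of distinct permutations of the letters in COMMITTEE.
9! / (1! × 1! × 2! × 1! × 2! × 2!) = 45360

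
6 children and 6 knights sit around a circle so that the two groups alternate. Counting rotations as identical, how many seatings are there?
Fix one of the children: (6-1)! ways for the remaining children, × 6! ways for the knights = 120 × 720 = 86400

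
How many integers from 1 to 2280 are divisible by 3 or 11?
⌊2280/3⌋ + ⌊2280/11⌋ - ⌊2280/33⌋ = 760 + 207 - 69 = 898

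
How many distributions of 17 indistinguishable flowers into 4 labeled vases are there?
C(17+4-1, 4-1) = C(20, 3) = 1140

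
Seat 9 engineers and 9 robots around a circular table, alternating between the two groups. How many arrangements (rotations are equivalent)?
Fix one of the engineers: (9-1)! ways for the remaining engineers, × 9! ways for the robots = 40320 × 362880 = 14631321600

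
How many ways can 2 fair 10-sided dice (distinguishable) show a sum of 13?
Coefficient of x^13 in (x + x² + ... + x^10)^2. By inclusion-exclusion on dice exceeding 10: Σ_j (-1)^j C(2,j)·C(13-1-10j, 1) = C(2,0)·C(12,1) - C(2,1)·C(2,1) = 1·12 - 2·2 = 8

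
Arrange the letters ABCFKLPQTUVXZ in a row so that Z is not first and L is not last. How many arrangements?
By inclusion-exclusion: 13! - 2×(13-1)! + (13-2)! = 6227020800 - 958003200 + 39916800 = 5308934400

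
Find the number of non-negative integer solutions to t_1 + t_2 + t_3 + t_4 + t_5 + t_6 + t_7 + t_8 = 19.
C(19+8-1, 8-1) = C(26, 7) = 657800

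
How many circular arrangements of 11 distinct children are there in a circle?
Circular: fix one position, arrange the rest. (11-1)! = 3628800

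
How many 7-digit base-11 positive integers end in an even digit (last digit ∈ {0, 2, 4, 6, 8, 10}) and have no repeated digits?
Last∈{0,2,4,6,8,10}. Last=0: 151200. Last nonzero: 5×9×P(9,5) = 680400. Total = 831600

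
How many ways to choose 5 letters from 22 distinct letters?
C(22,5) = 22!/(5!×17!) = 26334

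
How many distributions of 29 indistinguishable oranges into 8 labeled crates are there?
C(29+8-1, 8-1) = C(36, 7) = 8347680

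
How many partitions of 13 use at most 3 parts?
By conjugation, equals partitions of 13 into parts ≤ 3. Let r_j(i) = number of partitions of i into parts ≤ j, for i = 0..13. r_1(i) = 1 for all i; r_j(i) = r_{j-1}(i) + r_j(i-j). Rows j = 2..3: ≤2: 1 1 2 2 3 3 4 4 5 5 6 6 7 7; ≤3: 1 1 2 3 4 5 7 8 10 12 14 16 19 21. r_3(13) = 21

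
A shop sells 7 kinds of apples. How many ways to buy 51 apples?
C(51+7-1, 7-1) = C(57, 6) = 36288252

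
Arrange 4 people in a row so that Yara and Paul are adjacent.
Treat as block: (4-1)! × 2! = 6 × 2 = 12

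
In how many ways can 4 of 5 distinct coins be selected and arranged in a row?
P(5,4) = 5!/(5-4)! = 120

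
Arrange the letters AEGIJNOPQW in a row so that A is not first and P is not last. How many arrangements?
By inclusion-exclusion: 10! - 2×(10-1)! + (10-2)! = 3628800 - 725760 + 40320 = 2943360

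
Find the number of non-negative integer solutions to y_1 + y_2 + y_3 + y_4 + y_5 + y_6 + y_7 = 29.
C(29+7-1, 7-1) = C(35, 6) = 1623160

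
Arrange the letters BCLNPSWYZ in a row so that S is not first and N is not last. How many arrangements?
By inclusion-exclusion: 9! - 2×(9-1)! + (9-2)! = 362880 - 80640 + 5040 = 287280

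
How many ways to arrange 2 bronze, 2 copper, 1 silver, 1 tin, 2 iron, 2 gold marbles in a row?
10! / (2! × 2! × 1! × 1! × 2! × 2!) = 226800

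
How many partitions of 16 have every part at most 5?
Let r_j(i) = number of partitions of i into parts ≤ j, for i = 0..16. r_1(i) = 1 for all i; r_j(i) = r_{j-1}(i) + r_j(i-j). Rows j = 2..5: ≤2: 1 1 2 2 3 3 4 4 5 5 6 6 7 7 8 8 9; ≤3: 1 1 2 3 4 5 7 8 10 12 14 16 19 21 24 27 30; ≤4: 1 1 2 3 5 6 9 11 15 18 23 27 34 39 47 54 64; ≤5: 1 1 2 3 5 7 10 13 18 23 30 37 47 57 70 84 101. r_5(16) = 101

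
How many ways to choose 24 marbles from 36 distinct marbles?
C(36,24) = 36!/(24!×12!) = 1251677700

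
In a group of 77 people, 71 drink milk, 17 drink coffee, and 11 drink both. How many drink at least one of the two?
|A∪B| = |A| + |B| - |A∩B| = 71 + 17 - 11 = 77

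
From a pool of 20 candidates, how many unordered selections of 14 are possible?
C(20,14) = 20!/(14!×6!) = 38760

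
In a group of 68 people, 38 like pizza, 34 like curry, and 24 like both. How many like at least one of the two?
|A∪B| = |A| + |B| - |A∩B| = 38 + 34 - 24 = 48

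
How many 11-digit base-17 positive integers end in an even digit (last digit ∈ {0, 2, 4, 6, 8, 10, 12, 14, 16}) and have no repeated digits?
Last∈{0,2,4,6,8,10,12,14,16}. Last=0: 29059430400. Last nonzero: 8×15×P(15,9) = 217945728000. Total = 247005158400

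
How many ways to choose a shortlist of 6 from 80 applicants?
C(80,6) = 80!/(6!×74!) = 300500200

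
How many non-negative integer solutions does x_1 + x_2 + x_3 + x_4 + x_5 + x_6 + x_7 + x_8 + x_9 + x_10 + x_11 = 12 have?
C(12+11-1, 11-1) = C(22, 10) = 646646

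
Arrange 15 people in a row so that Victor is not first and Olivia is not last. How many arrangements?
By inclusion-exclusion: 15! - 2×(15-1)! + (15-2)! = 1307674368000 - 174356582400 + 6227020800 = 1139544806400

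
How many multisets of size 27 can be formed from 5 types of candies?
C(27+5-1, 5-1) = C(31, 4) = 31465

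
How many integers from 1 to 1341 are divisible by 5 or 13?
⌊1341/5⌋ + ⌊1341/13⌋ - ⌊1341/65⌋ = 268 + 103 - 20 = 351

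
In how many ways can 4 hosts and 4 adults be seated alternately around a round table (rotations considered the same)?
Fix one of the hosts: (4-1)! ways for the remaining hosts, × 4! ways for the adults = 6 × 24 = 144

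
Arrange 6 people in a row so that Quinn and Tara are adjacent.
Treat as block: (6-1)! × 2! = 120 × 2 = 240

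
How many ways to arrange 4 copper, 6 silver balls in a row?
10! / (4! × 6!) = 210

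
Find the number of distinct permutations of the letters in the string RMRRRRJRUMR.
11! / (1! × 1! × 7! × 2!) = 3960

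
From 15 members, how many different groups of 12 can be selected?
C(15,12) = 15!/(12!×3!) = 455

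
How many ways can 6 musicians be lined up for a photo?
6! = 720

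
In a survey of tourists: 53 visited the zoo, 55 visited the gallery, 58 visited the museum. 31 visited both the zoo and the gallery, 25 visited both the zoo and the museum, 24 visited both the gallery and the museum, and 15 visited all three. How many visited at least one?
|A∪B∪C| = 53+55+58-31-25-24+15 = 101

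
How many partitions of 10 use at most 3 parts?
By conjugation, equals partitions of 10 into parts ≤ 3. Let r_j(i) = number of partitions of i into parts ≤ j, for i = 0..10. r_1(i) = 1 for all i; r_j(i) = r_{j-1}(i) + r_j(i-j). Rows j = 2..3: ≤2: 1 1 2 2 3 3 4 4 5 5 6; ≤3: 1 1 2 3 4 5 7 8 10 12 14. r_3(10) = 14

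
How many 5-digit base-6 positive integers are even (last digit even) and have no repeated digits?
Last∈{0,2,4}. Last=0: 120. Last nonzero: 2×4×P(4,3) = 192. Total = 312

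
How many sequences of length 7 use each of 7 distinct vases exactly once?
7! = 5040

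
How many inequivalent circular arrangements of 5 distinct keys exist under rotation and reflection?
(5-1)!/2 = 24/2 = 12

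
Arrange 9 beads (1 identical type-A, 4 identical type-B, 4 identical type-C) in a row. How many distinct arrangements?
9! / (1! × 4! × 4!) = 630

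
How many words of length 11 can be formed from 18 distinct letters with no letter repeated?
P(18,11) = 18!/(18-11)! = 1270312243200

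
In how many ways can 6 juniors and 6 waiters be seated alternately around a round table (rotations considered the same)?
Fix one of the juniors: (6-1)! ways for the remaining juniors, × 6! ways for the waiters = 120 × 720 = 86400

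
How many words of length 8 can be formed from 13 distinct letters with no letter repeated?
P(13,8) = 13!/(13-8)! = 51891840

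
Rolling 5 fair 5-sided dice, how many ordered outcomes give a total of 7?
Coefficient of x^7 in (x + x² + ... + x^5)^5. By inclusion-exclusion on dice exceeding 5: Σ_j (-1)^j C(5,j)·C(7-1-5j, 4) = C(5,0)·C(6,4) = 1·15 = 15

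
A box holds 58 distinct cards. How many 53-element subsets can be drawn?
C(58,53) = 58!/(53!×5!) = 4582116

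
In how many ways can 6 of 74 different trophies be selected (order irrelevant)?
C(74,6) = 74!/(6!×68!) = 185250786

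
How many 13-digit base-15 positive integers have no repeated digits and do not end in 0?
Last digit: 14 nonzero choices. First digit: 13 (nonzero, ≠last). Middle 11: P(13,11) = 3113510400. Total = 566658892800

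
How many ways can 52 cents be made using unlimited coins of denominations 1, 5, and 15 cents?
Coefficient of x^52 in 1/(1-x^1) · 1/(1-x^5) · 1/(1-x^15). Case on j = number of 15-cent coins (j = 0..3); remainder r = 52 - 15j is made from {1,5} in ⌊r/5⌋+1 ways. r = 52, 37, 22, 7 → 11 + 8 + 5 + 2 = 26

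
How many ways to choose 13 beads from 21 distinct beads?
C(21,13) = 21!/(13!×8!) = 203490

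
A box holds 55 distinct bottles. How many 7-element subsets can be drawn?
C(55,7) = 55!/(7!×48!) = 202927725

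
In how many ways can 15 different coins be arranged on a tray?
15! = 1307674368000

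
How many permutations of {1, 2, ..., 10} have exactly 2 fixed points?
Choose the 2 fixed points C(10,2) = 45, derange the rest: !8 = Σ_{j=0}^{8} (-1)^j·8!/j! = 40320 - 40320 + 20160 - 6720 + 1680 - 336 + 56 - 8 + 1 = 14833. Product = 45 × 14833 = 667485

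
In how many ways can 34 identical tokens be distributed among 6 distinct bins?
C(34+6-1, 6-1) = C(39, 5) = 575757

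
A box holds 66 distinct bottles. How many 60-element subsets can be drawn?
C(66,60) = 66!/(60!×6!) = 90858768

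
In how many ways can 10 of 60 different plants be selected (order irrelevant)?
C(60,10) = 60!/(10!×50!) = 75394027566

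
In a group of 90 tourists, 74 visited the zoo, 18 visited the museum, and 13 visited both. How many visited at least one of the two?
|A∪B| = |A| + |B| - |A∩B| = 74 + 18 - 13 = 79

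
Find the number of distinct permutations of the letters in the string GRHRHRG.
7! / (2! × 2! × 3!) = 210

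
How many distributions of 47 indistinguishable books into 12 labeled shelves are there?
C(47+12-1, 12-1) = C(58, 11) = 227692286640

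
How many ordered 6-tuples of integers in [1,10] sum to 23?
Coefficient of x^23 in (x + x² + ... + x^10)^6. By inclusion-exclusion on dice exceeding 10: Σ_j (-1)^j C(6,j)·C(23-1-10j, 5) = C(6,0)·C(22,5) - C(6,1)·C(12,5) = 1·26334 - 6·792 = 21582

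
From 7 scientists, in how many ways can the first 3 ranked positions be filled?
P(7,3) = 7!/(7-3)! = 210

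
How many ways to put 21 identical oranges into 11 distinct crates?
C(21+11-1, 11-1) = C(31, 10) = 44352165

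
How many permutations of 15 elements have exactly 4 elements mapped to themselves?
Choose the 4 fixed points C(15,4) = 1365, derange the rest: !11 = Σ_{j=0}^{11} (-1)^j·11!/j! = 39916800 - 39916800 + 19958400 - 6652800 + 1663200 - 332640 + 55440 - 7920 + 990 - 110 + 11 - 1 = 14684570. Product = 1365 × 14684570 = 20044438050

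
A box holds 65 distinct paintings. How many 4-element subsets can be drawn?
C(65,4) = 65!/(4!×61!) = 677040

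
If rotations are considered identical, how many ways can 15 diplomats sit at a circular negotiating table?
Circular: fix one position, arrange the rest. (15-1)! = 87178291200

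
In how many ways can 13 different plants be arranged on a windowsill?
13! = 6227020800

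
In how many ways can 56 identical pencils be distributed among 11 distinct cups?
C(56+11-1, 11-1) = C(66, 10) = 210980549208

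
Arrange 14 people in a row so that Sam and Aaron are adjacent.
Treat as block: (14-1)! × 2! = 6227020800 × 2 = 12454041600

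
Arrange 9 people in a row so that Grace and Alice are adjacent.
Treat as block: (9-1)! × 2! = 40320 × 2 = 80640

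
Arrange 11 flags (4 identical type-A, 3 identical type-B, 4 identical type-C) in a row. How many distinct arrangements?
11! / (4! × 3! × 4!) = 11550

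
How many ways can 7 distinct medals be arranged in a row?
7! = 5040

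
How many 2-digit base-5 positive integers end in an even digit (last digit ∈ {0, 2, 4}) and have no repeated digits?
Last∈{0,2,4}. Last=0: 4. Last nonzero: 2×3×P(3,0) = 6. Total = 10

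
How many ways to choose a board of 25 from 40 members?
C(40,25) = 40!/(25!×15!) = 40225345056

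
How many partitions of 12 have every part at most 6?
Let r_j(i) = number of partitions of i into parts ≤ j, for i = 0..12. r_1(i) = 1 for all i; r_j(i) = r_{j-1}(i) + r_j(i-j). Rows j = 2..6: ≤2: 1 1 2 2 3 3 4 4 5 5 6 6 7; ≤3: 1 1 2 3 4 5 7 8 10 12 14 16 19; ≤4: 1 1 2 3 5 6 9 11 15 18 23 27 34; ≤5: 1 1 2 3 5 7 10 13 18 23 30 37 47; ≤6: 1 1 2 3 5 7 11 14 20 26 35 44 58. r_6(12) = 58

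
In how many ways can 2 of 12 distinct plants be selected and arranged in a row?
P(12,2) = 12!/(12-2)! = 132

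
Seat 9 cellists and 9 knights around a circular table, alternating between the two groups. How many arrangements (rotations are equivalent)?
Fix one of the cellists: (9-1)! ways for the remaining cellists, × 9! ways for the knights = 40320 × 362880 = 14631321600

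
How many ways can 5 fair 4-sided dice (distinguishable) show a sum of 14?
Coefficient of x^14 in (x + x² + ... + x^4)^5. By inclusion-exclusion on dice exceeding 4: Σ_j (-1)^j C(5,j)·C(14-1-4j, 4) = C(5,0)·C(13,4) - C(5,1)·C(9,4) + C(5,2)·C(5,4) = 1·715 - 5·126 + 10·5 = 135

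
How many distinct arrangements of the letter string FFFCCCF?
7! / (3! × 4!) = 35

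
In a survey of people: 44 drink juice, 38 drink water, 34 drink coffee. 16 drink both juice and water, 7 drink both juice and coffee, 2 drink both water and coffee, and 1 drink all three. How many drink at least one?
|A∪B∪C| = 44+38+34-16-7-2+1 = 92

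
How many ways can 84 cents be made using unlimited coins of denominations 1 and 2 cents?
Coefficient of x^84 in 1/(1-x^1) · 1/(1-x^2). Use j coins of 2 for j = 0..⌊84/2⌋ = 42, the rest in 1s: 42 + 1 = 43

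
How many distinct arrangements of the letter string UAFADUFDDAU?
11! / (2! × 3! × 3! × 3!) = 92400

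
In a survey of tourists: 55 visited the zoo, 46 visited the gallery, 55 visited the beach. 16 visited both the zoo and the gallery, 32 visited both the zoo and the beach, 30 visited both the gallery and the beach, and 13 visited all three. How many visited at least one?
|A∪B∪C| = 55+46+55-16-32-30+13 = 91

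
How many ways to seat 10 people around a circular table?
Circular: fix one position, arrange the rest. (10-1)! = 362880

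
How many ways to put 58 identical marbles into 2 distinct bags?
C(58+2-1, 2-1) = C(59, 1) = 59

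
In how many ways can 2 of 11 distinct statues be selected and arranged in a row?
P(11,2) = 11!/(11-2)! = 110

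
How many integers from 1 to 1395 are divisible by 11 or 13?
⌊1395/11⌋ + ⌊1395/13⌋ - ⌊1395/143⌋ = 126 + 107 - 9 = 224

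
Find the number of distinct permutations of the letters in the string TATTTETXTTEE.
12! / (7! × 3! × 1! × 1!) = 15840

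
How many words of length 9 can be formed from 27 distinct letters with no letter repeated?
P(27,9) = 27!/(27-9)! = 1700755056000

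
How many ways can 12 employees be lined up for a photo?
12! = 479001600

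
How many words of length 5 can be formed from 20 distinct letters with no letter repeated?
P(20,5) = 20!/(20-5)! = 1860480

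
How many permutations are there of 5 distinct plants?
5! = 120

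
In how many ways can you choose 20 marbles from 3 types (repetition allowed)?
C(20+3-1, 3-1) = C(22, 2) = 231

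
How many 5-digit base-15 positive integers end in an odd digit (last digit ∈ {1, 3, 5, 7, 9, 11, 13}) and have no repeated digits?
Last∈{1,3,5,7,9,11,13}. Last=0: 0. Last nonzero: 7×13×P(13,3) = 156156. Total = 156156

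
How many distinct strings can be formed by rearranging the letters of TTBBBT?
6! / (3! × 3!) = 20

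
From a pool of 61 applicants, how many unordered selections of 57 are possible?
C(61,57) = 61!/(57!×4!) = 521855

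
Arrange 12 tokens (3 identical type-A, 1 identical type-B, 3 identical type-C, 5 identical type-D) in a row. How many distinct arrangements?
12! / (3! × 1! × 3! × 5!) = 110880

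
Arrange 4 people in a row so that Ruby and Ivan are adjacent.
Treat as block: (4-1)! × 2! = 6 × 2 = 12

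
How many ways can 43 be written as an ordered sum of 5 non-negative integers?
C(43+5-1, 5-1) = C(47, 4) = 178365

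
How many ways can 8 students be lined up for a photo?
8! = 40320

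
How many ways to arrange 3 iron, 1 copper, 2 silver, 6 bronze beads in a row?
12! / (3! × 1! × 2! × 6!) = 55440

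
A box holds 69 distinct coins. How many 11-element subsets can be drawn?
C(69,11) = 69!/(11!×58!) = 1823810410032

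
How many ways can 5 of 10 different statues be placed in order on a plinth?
P(10,5) = 10!/(10-5)! = 30240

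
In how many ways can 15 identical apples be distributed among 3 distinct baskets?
C(15+3-1, 3-1) = C(17, 2) = 136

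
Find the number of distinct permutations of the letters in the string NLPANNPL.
8! / (3! × 2! × 2! × 1!) = 1680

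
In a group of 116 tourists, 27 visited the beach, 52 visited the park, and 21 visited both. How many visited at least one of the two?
|A∪B| = |A| + |B| - |A∩B| = 27 + 52 - 21 = 58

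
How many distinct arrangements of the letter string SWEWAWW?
7! / (1! × 1! × 4! × 1!) = 210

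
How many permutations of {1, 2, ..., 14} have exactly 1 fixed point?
Choose the 1 fixed point C(14,1) = 14, derange the rest: !13 = Σ_{j=0}^{13} (-1)^j·13!/j! = 6227020800 - 6227020800 + 3113510400 - 1037836800 + 259459200 - 51891840 + 8648640 - 1235520 + 154440 - 17160 + 1716 - 156 + 13 - 1 = 2290792932. Product = 14 × 2290792932 = 32071101048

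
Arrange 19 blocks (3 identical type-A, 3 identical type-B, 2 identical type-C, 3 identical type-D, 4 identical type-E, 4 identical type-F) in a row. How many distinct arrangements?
19! / (3! × 3! × 2! × 3! × 4! × 4!) = 488864376000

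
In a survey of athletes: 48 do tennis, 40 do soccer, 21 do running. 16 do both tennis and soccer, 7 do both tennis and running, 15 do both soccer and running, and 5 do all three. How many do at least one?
|A∪B∪C| = 48+40+21-16-7-15+5 = 76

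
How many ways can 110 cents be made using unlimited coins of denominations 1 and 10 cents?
Coefficient of x^110 in 1/(1-x^1) · 1/(1-x^10). Use j coins of 10 for j = 0..⌊110/10⌋ = 11, the rest in 1s: 11 + 1 = 12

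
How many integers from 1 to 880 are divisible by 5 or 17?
⌊880/5⌋ + ⌊880/17⌋ - ⌊880/85⌋ = 176 + 51 - 10 = 217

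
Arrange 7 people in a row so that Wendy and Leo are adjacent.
Treat as block: (7-1)! × 2! = 720 × 2 = 1440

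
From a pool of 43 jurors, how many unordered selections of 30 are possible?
C(43,30) = 43!/(30!×13!) = 36576848168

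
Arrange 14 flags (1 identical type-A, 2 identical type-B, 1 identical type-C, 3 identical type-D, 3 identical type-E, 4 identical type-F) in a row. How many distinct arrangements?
14! / (1! × 2! × 1! × 3! × 3! × 4!) = 50450400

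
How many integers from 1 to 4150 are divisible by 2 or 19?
⌊4150/2⌋ + ⌊4150/19⌋ - ⌊4150/38⌋ = 2075 + 218 - 109 = 2184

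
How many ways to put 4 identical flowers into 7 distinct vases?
C(4+7-1, 7-1) = C(10, 6) = 210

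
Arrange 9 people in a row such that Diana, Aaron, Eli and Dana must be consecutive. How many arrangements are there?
Treat the 4 as one block: (9-4+1)! × 4! = 720 × 24 = 17280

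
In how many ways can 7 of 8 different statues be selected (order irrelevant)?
C(8,7) = 8!/(7!×1!) = 8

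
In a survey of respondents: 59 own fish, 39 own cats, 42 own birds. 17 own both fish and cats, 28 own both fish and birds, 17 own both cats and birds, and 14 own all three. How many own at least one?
|A∪B∪C| = 59+39+42-17-28-17+14 = 92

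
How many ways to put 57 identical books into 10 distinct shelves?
C(57+10-1, 10-1) = C(66, 9) = 37014131440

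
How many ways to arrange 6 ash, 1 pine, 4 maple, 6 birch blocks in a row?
17! / (6! × 1! × 4! × 6!) = 28588560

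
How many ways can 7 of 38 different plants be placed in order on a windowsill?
P(38,7) = 38!/(38-7)! = 63606090240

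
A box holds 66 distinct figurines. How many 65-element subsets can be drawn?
C(66,65) = 66!/(65!×1!) = 66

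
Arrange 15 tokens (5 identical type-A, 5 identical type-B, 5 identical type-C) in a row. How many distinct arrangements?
15! / (5! × 5! × 5!) = 756756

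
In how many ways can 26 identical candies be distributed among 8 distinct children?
C(26+8-1, 8-1) = C(33, 7) = 4272048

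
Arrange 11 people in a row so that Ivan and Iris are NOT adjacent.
Total - adjacent = 11! - (11-1)!×2 = 39916800 - 7257600 = 32659200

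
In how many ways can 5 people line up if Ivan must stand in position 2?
Fix one position: (5-1)! = 24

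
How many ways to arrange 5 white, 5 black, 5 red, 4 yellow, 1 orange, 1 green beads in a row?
21! / (5! × 5! × 5! × 4! × 1! × 1!) = 1231938227520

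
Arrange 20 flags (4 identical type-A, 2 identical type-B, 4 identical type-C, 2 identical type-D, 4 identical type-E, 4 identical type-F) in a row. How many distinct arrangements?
20! / (4! × 2! × 4! × 2! × 4! × 4!) = 1833241410000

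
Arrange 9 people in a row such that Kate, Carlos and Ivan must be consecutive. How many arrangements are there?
Treat the 3 as one block: (9-3+1)! × 3! = 5040 × 6 = 30240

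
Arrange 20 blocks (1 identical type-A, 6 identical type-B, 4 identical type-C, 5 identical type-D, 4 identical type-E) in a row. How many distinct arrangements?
20! / (1! × 6! × 4! × 5! × 4!) = 48886437600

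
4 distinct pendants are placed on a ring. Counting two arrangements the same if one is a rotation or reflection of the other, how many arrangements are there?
(4-1)!/2 = 6/2 = 3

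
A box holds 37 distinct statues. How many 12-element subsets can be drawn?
C(37,12) = 37!/(12!×25!) = 1852482996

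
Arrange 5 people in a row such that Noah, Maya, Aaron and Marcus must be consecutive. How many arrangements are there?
Treat the 4 as one block: (5-4+1)! × 4! = 2 × 24 = 48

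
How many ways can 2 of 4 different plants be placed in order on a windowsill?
P(4,2) = 4!/(4-2)! = 12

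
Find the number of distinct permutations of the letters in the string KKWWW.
5! / (2! × 3!) = 10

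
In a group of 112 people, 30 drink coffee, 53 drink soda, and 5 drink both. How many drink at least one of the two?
|A∪B| = |A| + |B| - |A∩B| = 30 + 53 - 5 = 78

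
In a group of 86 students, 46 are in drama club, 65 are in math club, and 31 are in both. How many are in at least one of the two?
|A∪B| = |A| + |B| - |A∩B| = 46 + 65 - 31 = 80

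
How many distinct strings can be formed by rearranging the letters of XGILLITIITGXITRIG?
17! / (1! × 3! × 2! × 6! × 2! × 3!) = 3430627200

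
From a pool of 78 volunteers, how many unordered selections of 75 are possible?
C(78,75) = 78!/(75!×3!) = 76076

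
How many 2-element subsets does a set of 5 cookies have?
C(5,2) = 5!/(2!×3!) = 10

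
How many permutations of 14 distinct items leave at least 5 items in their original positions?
Exactly j fixed points: C(14,j)·!(14-j); sum over j ≥ 5 (derangement numbers via !m = (m-1)·(!(m-1) + !(m-2)): !0..!9 = 1, 0, 1, 2, 9, 44, 265, 1854, 14833, 133496). Σ_{j=5}^{14} C(14,j)·!(14-j) = C(14,5)·!9 + C(14,6)·!8 + C(14,7)·!7 + C(14,8)·!6 + C(14,9)·!5 + C(14,10)·!4 + C(14,11)·!3 + C(14,12)·!2 + C(14,13)·!1 + C(14,14)·!0 = 2002·133496 + 3003·14833 + 3432·1854 + 3003·265 + 2002·44 + 1001·9 + 364·2 + 91·1 + 14·0 + 1·1 = 319059131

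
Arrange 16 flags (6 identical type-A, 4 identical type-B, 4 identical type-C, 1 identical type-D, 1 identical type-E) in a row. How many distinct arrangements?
16! / (6! × 4! × 4! × 1! × 1!) = 50450400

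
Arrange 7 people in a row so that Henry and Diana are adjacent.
Treat as block: (7-1)! × 2! = 720 × 2 = 1440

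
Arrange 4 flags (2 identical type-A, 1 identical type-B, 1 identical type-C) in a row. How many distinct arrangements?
4! / (2! × 1! × 1!) = 12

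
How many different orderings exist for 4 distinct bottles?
4! = 24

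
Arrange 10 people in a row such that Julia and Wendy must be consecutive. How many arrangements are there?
Treat the 2 as one block: (10-2+1)! × 2! = 362880 × 2 = 725760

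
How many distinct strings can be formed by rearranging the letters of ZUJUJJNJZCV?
11! / (1! × 1! × 2! × 4! × 1! × 2!) = 415800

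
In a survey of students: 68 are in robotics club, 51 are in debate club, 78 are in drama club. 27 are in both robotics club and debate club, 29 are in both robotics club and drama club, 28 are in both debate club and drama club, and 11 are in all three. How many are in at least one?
|A∪B∪C| = 68+51+78-27-29-28+11 = 124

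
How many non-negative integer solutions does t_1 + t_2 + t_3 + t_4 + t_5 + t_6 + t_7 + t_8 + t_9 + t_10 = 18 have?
C(18+10-1, 10-1) = C(27, 9) = 4686825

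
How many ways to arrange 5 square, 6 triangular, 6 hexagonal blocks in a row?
17! / (5! × 6! × 6!) = 5717712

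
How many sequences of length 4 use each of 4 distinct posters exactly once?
4! = 24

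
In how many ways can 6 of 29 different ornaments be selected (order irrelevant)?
C(29,6) = 29!/(6!×23!) = 475020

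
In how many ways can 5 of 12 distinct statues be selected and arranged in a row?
P(12,5) = 12!/(12-5)! = 95040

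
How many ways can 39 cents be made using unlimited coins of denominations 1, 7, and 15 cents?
Coefficient of x^39 in 1/(1-x^1) · 1/(1-x^7) · 1/(1-x^15). Case on j = number of 15-cent coins (j = 0..2); remainder r = 39 - 15j is made from {1,7} in ⌊r/7⌋+1 ways. r = 39, 24, 9 → 6 + 4 + 2 = 12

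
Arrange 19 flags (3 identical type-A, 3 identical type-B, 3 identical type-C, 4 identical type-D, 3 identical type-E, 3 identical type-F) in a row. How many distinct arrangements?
19! / (3! × 3! × 3! × 4! × 3! × 3!) = 651819168000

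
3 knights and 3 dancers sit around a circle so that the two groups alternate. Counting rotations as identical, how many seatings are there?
Fix one of the knights: (3-1)! ways for the remaining knights, × 3! ways for the dancers = 2 × 6 = 12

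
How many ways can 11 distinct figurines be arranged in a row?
11! = 39916800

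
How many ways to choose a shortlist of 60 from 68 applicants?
C(68,60) = 68!/(60!×8!) = 7392009768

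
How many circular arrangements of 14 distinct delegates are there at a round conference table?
Circular: fix one position, arrange the rest. (14-1)! = 6227020800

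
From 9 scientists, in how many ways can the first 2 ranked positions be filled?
P(9,2) = 9!/(9-2)! = 72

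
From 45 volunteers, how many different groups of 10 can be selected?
C(45,10) = 45!/(10!×35!) = 3190187286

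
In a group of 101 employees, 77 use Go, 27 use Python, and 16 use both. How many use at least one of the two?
|A∪B| = |A| + |B| - |A∩B| = 77 + 27 - 16 = 88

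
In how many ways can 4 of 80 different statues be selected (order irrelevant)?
C(80,4) = 80!/(4!×76!) = 1581580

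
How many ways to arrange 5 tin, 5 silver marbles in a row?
10! / (5! × 5!) = 252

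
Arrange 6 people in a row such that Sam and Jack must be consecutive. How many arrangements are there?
Treat the 2 as one block: (6-2+1)! × 2! = 120 × 2 = 240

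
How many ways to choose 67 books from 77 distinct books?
C(77,67) = 77!/(67!×10!) = 1096993404430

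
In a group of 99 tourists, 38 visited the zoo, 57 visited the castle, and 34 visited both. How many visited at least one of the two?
|A∪B| = |A| + |B| - |A∩B| = 38 + 57 - 34 = 61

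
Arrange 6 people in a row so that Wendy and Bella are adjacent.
Treat as block: (6-1)! × 2! = 120 × 2 = 240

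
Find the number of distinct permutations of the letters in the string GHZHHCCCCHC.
11! / (5! × 1! × 4! × 1!) = 13860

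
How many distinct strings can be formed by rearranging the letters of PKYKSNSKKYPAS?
13! / (3! × 1! × 2! × 1! × 4! × 2!) = 10810800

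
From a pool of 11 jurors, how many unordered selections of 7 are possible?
C(11,7) = 11!/(7!×4!) = 330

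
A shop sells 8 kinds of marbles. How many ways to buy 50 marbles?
C(50+8-1, 8-1) = C(57, 7) = 264385836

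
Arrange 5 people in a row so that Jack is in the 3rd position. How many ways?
Fix one position: (5-1)! = 24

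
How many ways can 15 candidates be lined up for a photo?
15! = 1307674368000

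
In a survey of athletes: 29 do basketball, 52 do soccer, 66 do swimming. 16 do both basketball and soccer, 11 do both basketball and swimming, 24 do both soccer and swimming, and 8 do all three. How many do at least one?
|A∪B∪C| = 29+52+66-16-11-24+8 = 104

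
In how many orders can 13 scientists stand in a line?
13! = 6227020800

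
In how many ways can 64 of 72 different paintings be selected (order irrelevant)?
C(72,64) = 72!/(64!×8!) = 11969016345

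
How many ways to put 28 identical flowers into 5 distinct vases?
C(28+5-1, 5-1) = C(32, 4) = 35960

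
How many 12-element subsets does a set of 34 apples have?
C(34,12) = 34!/(12!×22!) = 548354040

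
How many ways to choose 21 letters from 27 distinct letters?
C(27,21) = 27!/(21!×6!) = 296010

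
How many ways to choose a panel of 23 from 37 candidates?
C(37,23) = 37!/(23!×14!) = 6107086800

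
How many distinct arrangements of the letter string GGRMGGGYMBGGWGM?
15! / (1! × 3! × 1! × 8! × 1! × 1!) = 5405400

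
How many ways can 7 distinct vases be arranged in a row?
7! = 5040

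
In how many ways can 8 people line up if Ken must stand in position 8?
Fix one position: (8-1)! = 5040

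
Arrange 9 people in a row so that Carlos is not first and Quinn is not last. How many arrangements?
By inclusion-exclusion: 9! - 2×(9-1)! + (9-2)! = 362880 - 80640 + 5040 = 287280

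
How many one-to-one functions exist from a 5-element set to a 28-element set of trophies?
P(28,5) = 28!/(28-5)! = 11793600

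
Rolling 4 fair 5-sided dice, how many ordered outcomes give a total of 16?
Coefficient of x^16 in (x + x² + ... + x^5)^4. By inclusion-exclusion on dice exceeding 5: Σ_j (-1)^j C(4,j)·C(16-1-5j, 3) = C(4,0)·C(15,3) - C(4,1)·C(10,3) + C(4,2)·C(5,3) = 1·455 - 4·120 + 6·10 = 35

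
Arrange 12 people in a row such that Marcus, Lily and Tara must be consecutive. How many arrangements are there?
Treat the 3 as one block: (12-3+1)! × 3! = 3628800 × 6 = 21772800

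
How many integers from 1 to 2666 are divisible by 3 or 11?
⌊2666/3⌋ + ⌊2666/11⌋ - ⌊2666/33⌋ = 888 + 242 - 80 = 1050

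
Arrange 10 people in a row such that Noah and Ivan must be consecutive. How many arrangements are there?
Treat the 2 as one block: (10-2+1)! × 2! = 362880 × 2 = 725760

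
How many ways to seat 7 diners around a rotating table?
Circular: fix one position, arrange the rest. (7-1)! = 720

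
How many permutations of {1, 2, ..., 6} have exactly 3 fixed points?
Choose the 3 fixed points C(6,3) = 20, derange the rest: !3 = Σ_{j=0}^{3} (-1)^j·3!/j! = 6 - 6 + 3 - 1 = 2. Product = 20 × 2 = 40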